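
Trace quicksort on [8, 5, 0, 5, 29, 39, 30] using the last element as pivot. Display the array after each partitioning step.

Partition 1: pivot=30 at index 5 -> [8, 5, 0, 5, 29, 30, 39]
Partition 2: pivot=29 at index 4 -> [8, 5, 0, 5, 29, 30, 39]
Partition 3: pivot=5 at index 2 -> [5, 0, 5, 8, 29, 30, 39]
Partition 4: pivot=0 at index 0 -> [0, 5, 5, 8, 29, 30, 39]


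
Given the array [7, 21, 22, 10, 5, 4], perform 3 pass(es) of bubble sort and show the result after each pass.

After pass 1: [7, 21, 10, 5, 4, 22] (3 swaps)
After pass 2: [7, 10, 5, 4, 21, 22] (3 swaps)
After pass 3: [7, 5, 4, 10, 21, 22] (2 swaps)
Total swaps: 8


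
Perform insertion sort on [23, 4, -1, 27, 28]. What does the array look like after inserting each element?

First element 23 is already 'sorted'
Insert 4: shifted 1 elements -> [4, 23, -1, 27, 28]
Insert -1: shifted 2 elements -> [-1, 4, 23, 27, 28]
Insert 27: shifted 0 elements -> [-1, 4, 23, 27, 28]
Insert 28: shifted 0 elements -> [-1, 4, 23, 27, 28]


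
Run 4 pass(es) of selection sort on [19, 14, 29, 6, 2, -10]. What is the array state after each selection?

Pass 1: Select minimum -10 at index 5, swap -> [-10, 14, 29, 6, 2, 19]
Pass 2: Select minimum 2 at index 4, swap -> [-10, 2, 29, 6, 14, 19]
Pass 3: Select minimum 6 at index 3, swap -> [-10, 2, 6, 29, 14, 19]
Pass 4: Select minimum 14 at index 4, swap -> [-10, 2, 6, 14, 29, 19]


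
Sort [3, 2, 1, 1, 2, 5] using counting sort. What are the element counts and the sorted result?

Count array: [0, 2, 2, 1, 0, 1]
(count[i] = number of elements equal to i)
Cumulative count: [0, 2, 4, 5, 5, 6]
Sorted: [1, 1, 2, 2, 3, 5]


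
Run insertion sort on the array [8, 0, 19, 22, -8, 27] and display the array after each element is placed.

First element 8 is already 'sorted'
Insert 0: shifted 1 elements -> [0, 8, 19, 22, -8, 27]
Insert 19: shifted 0 elements -> [0, 8, 19, 22, -8, 27]
Insert 22: shifted 0 elements -> [0, 8, 19, 22, -8, 27]
Insert -8: shifted 4 elements -> [-8, 0, 8, 19, 22, 27]
Insert 27: shifted 0 elements -> [-8, 0, 8, 19, 22, 27]


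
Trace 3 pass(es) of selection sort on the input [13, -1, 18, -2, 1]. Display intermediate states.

Pass 1: Select minimum -2 at index 3, swap -> [-2, -1, 18, 13, 1]
Pass 2: Select minimum -1 at index 1, swap -> [-2, -1, 18, 13, 1]
Pass 3: Select minimum 1 at index 4, swap -> [-2, -1, 1, 13, 18]


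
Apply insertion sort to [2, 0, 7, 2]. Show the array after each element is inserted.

First element 2 is already 'sorted'
Insert 0: shifted 1 elements -> [0, 2, 7, 2]
Insert 7: shifted 0 elements -> [0, 2, 7, 2]
Insert 2: shifted 1 elements -> [0, 2, 2, 7]


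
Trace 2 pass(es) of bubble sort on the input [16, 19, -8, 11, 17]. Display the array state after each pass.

After pass 1: [16, -8, 11, 17, 19] (3 swaps)
After pass 2: [-8, 11, 16, 17, 19] (2 swaps)
Total swaps: 5


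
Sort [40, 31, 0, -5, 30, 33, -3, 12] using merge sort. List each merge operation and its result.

Divide and conquer:
  Merge [40] + [31] -> [31, 40]
  Merge [0] + [-5] -> [-5, 0]
  Merge [31, 40] + [-5, 0] -> [-5, 0, 31, 40]
  Merge [30] + [33] -> [30, 33]
  Merge [-3] + [12] -> [-3, 12]
  Merge [30, 33] + [-3, 12] -> [-3, 12, 30, 33]
  Merge [-5, 0, 31, 40] + [-3, 12, 30, 33] -> [-5, -3, 0, 12, 30, 31, 33, 40]


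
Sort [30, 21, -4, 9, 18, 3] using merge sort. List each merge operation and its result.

Divide and conquer:
  Merge [21] + [-4] -> [-4, 21]
  Merge [30] + [-4, 21] -> [-4, 21, 30]
  Merge [18] + [3] -> [3, 18]
  Merge [9] + [3, 18] -> [3, 9, 18]
  Merge [-4, 21, 30] + [3, 9, 18] -> [-4, 3, 9, 18, 21, 30]


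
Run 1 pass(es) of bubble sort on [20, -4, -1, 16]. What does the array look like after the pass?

After pass 1: [-4, -1, 16, 20] (3 swaps)
Total swaps: 3


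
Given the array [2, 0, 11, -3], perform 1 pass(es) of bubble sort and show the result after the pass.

After pass 1: [0, 2, -3, 11] (2 swaps)
Total swaps: 2


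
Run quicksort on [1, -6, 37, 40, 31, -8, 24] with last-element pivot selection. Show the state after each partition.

Partition 1: pivot=24 at index 3 -> [1, -6, -8, 24, 31, 37, 40]
Partition 2: pivot=-8 at index 0 -> [-8, -6, 1, 24, 31, 37, 40]
Partition 3: pivot=1 at index 2 -> [-8, -6, 1, 24, 31, 37, 40]
Partition 4: pivot=40 at index 6 -> [-8, -6, 1, 24, 31, 37, 40]
Partition 5: pivot=37 at index 5 -> [-8, -6, 1, 24, 31, 37, 40]


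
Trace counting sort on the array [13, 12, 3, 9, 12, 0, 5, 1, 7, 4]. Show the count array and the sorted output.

Count array: [1, 1, 0, 1, 1, 1, 0, 1, 0, 1, 0, 0, 2, 1]
(count[i] = number of elements equal to i)
Cumulative count: [1, 2, 2, 3, 4, 5, 5, 6, 6, 7, 7, 7, 9, 10]
Sorted: [0, 1, 3, 4, 5, 7, 9, 12, 12, 13]


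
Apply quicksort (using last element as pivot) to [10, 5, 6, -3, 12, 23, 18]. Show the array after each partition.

Partition 1: pivot=18 at index 5 -> [10, 5, 6, -3, 12, 18, 23]
Partition 2: pivot=12 at index 4 -> [10, 5, 6, -3, 12, 18, 23]
Partition 3: pivot=-3 at index 0 -> [-3, 5, 6, 10, 12, 18, 23]
Partition 4: pivot=10 at index 3 -> [-3, 5, 6, 10, 12, 18, 23]
Partition 5: pivot=6 at index 2 -> [-3, 5, 6, 10, 12, 18, 23]


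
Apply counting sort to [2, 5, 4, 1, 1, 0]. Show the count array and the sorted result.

Count array: [1, 2, 1, 0, 1, 1]
(count[i] = number of elements equal to i)
Cumulative count: [1, 3, 4, 4, 5, 6]
Sorted: [0, 1, 1, 2, 4, 5]


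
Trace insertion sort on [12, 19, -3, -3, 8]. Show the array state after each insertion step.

First element 12 is already 'sorted'
Insert 19: shifted 0 elements -> [12, 19, -3, -3, 8]
Insert -3: shifted 2 elements -> [-3, 12, 19, -3, 8]
Insert -3: shifted 2 elements -> [-3, -3, 12, 19, 8]
Insert 8: shifted 2 elements -> [-3, -3, 8, 12, 19]


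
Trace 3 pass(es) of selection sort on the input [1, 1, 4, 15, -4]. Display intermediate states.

Pass 1: Select minimum -4 at index 4, swap -> [-4, 1, 4, 15, 1]
Pass 2: Select minimum 1 at index 1, swap -> [-4, 1, 4, 15, 1]
Pass 3: Select minimum 1 at index 4, swap -> [-4, 1, 1, 15, 4]


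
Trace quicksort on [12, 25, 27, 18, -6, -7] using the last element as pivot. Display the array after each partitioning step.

Partition 1: pivot=-7 at index 0 -> [-7, 25, 27, 18, -6, 12]
Partition 2: pivot=12 at index 2 -> [-7, -6, 12, 18, 25, 27]
Partition 3: pivot=27 at index 5 -> [-7, -6, 12, 18, 25, 27]
Partition 4: pivot=25 at index 4 -> [-7, -6, 12, 18, 25, 27]


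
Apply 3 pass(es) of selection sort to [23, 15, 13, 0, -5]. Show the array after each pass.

Pass 1: Select minimum -5 at index 4, swap -> [-5, 15, 13, 0, 23]
Pass 2: Select minimum 0 at index 3, swap -> [-5, 0, 13, 15, 23]
Pass 3: Select minimum 13 at index 2, swap -> [-5, 0, 13, 15, 23]


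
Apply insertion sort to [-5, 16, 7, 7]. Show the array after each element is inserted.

First element -5 is already 'sorted'
Insert 16: shifted 0 elements -> [-5, 16, 7, 7]
Insert 7: shifted 1 elements -> [-5, 7, 16, 7]
Insert 7: shifted 1 elements -> [-5, 7, 7, 16]


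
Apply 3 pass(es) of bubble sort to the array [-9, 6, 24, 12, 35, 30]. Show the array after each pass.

After pass 1: [-9, 6, 12, 24, 30, 35] (2 swaps)
After pass 2: [-9, 6, 12, 24, 30, 35] (0 swaps)
After pass 3: [-9, 6, 12, 24, 30, 35] (0 swaps)
Total swaps: 2


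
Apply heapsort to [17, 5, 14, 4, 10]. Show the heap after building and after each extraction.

Build heap: [17, 10, 14, 4, 5]
Extract 17: [14, 10, 5, 4, 17]
Extract 14: [10, 4, 5, 14, 17]
Extract 10: [5, 4, 10, 14, 17]
Extract 5: [4, 5, 10, 14, 17]


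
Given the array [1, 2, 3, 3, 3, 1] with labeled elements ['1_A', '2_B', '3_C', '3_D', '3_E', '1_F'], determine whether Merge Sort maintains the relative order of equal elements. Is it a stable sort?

Trace Merge Sort on the labeled array (the key is the number; the letter only tracks identity):
  Merge [2_B] + [3_C] -> [2_B, 3_C]
  Merge [1_A] + [2_B, 3_C] -> [1_A, 2_B, 3_C]
  Merge [3_E] + [1_F] -> [1_F, 3_E]
  Merge [3_D] + [1_F, 3_E] -> [1_F, 3_D, 3_E]
  Merge [1_A, 2_B, 3_C] + [1_F, 3_D, 3_E] -> [1_A, 1_F, 2_B, 3_C, 3_D, 3_E]
Final order: [1_A, 1_F, 2_B, 3_C, 3_D, 3_E]
Equal keys:
  value 1: originally 1_A, 1_F; after sorting 1_A, 1_F -> order preserved
  value 3: originally 3_C, 3_D, 3_E; after sorting 3_C, 3_D, 3_E -> order preserved
All equal keys kept their original relative order. Merge Sort is stable: when the heads of the two halves are equal the merge takes from the left half first.
Answer: Stable


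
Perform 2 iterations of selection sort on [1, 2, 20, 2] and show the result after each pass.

Pass 1: Select minimum 1 at index 0, swap -> [1, 2, 20, 2]
Pass 2: Select minimum 2 at index 1, swap -> [1, 2, 20, 2]


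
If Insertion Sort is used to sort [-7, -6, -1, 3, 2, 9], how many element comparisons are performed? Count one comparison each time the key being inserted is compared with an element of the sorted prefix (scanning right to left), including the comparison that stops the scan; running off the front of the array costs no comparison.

Insert -6: -7 <= -6 (stop) = 1 comparison(s) -> [-7, -6, -1, 3, 2, 9]
Insert -1: -6 <= -1 (stop) = 1 comparison(s) -> [-7, -6, -1, 3, 2, 9]
Insert 3: -1 <= 3 (stop) = 1 comparison(s) -> [-7, -6, -1, 3, 2, 9]
Insert 2: 3 > 2 (shift), -1 <= 2 (stop) = 2 comparison(s) -> [-7, -6, -1, 2, 3, 9]
Insert 9: 3 <= 9 (stop) = 1 comparison(s) -> [-7, -6, -1, 2, 3, 9]
Total comparisons: 1 + 1 + 1 + 2 + 1 = 6


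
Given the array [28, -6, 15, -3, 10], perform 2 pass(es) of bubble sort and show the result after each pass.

After pass 1: [-6, 15, -3, 10, 28] (4 swaps)
After pass 2: [-6, -3, 10, 15, 28] (2 swaps)
Total swaps: 6


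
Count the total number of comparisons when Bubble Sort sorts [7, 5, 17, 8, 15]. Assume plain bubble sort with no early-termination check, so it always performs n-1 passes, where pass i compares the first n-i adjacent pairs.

Pass 1: compare adjacent pairs (0,1)..(3,4) = 4 comparison(s), 3 swap(s) -> [5, 7, 8, 15, 17]
Pass 2: compare adjacent pairs (0,1)..(2,3) = 3 comparison(s), 0 swap(s) -> [5, 7, 8, 15, 17]
Pass 3: compare adjacent pairs (0,1)..(1,2) = 2 comparison(s), 0 swap(s) -> [5, 7, 8, 15, 17]
Pass 4: compare adjacent pairs (0,1)..(0,1) = 1 comparison(s), 0 swap(s) -> [5, 7, 8, 15, 17]
Total comparisons: 4 + 3 + 2 + 1 = 10


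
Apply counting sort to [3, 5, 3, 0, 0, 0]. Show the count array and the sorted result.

Count array: [3, 0, 0, 2, 0, 1]
(count[i] = number of elements equal to i)
Cumulative count: [3, 3, 3, 5, 5, 6]
Sorted: [0, 0, 0, 3, 3, 5]


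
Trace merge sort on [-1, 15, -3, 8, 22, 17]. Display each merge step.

Divide and conquer:
  Merge [15] + [-3] -> [-3, 15]
  Merge [-1] + [-3, 15] -> [-3, -1, 15]
  Merge [22] + [17] -> [17, 22]
  Merge [8] + [17, 22] -> [8, 17, 22]
  Merge [-3, -1, 15] + [8, 17, 22] -> [-3, -1, 8, 15, 17, 22]


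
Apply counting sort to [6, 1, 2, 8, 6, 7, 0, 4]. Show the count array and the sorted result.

Count array: [1, 1, 1, 0, 1, 0, 2, 1, 1]
(count[i] = number of elements equal to i)
Cumulative count: [1, 2, 3, 3, 4, 4, 6, 7, 8]
Sorted: [0, 1, 2, 4, 6, 6, 7, 8]


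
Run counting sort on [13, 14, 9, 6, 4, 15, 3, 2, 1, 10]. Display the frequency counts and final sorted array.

Count array: [0, 1, 1, 1, 1, 0, 1, 0, 0, 1, 1, 0, 0, 1, 1, 1]
(count[i] = number of elements equal to i)
Cumulative count: [0, 1, 2, 3, 4, 4, 5, 5, 5, 6, 7, 7, 7, 8, 9, 10]
Sorted: [1, 2, 3, 4, 6, 9, 10, 13, 14, 15]


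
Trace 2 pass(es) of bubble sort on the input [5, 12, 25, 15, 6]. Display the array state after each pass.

After pass 1: [5, 12, 15, 6, 25] (2 swaps)
After pass 2: [5, 12, 6, 15, 25] (1 swaps)
Total swaps: 3


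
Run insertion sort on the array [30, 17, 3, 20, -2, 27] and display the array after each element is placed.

First element 30 is already 'sorted'
Insert 17: shifted 1 elements -> [17, 30, 3, 20, -2, 27]
Insert 3: shifted 2 elements -> [3, 17, 30, 20, -2, 27]
Insert 20: shifted 1 elements -> [3, 17, 20, 30, -2, 27]
Insert -2: shifted 4 elements -> [-2, 3, 17, 20, 30, 27]
Insert 27: shifted 1 elements -> [-2, 3, 17, 20, 27, 30]


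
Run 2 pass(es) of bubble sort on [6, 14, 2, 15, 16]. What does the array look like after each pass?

After pass 1: [6, 2, 14, 15, 16] (1 swaps)
After pass 2: [2, 6, 14, 15, 16] (1 swaps)
Total swaps: 2


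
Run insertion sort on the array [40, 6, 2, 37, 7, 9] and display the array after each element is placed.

First element 40 is already 'sorted'
Insert 6: shifted 1 elements -> [6, 40, 2, 37, 7, 9]
Insert 2: shifted 2 elements -> [2, 6, 40, 37, 7, 9]
Insert 37: shifted 1 elements -> [2, 6, 37, 40, 7, 9]
Insert 7: shifted 2 elements -> [2, 6, 7, 37, 40, 9]
Insert 9: shifted 2 elements -> [2, 6, 7, 9, 37, 40]


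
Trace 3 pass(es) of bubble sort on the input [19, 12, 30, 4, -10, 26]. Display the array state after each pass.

After pass 1: [12, 19, 4, -10, 26, 30] (4 swaps)
After pass 2: [12, 4, -10, 19, 26, 30] (2 swaps)
After pass 3: [4, -10, 12, 19, 26, 30] (2 swaps)
Total swaps: 8


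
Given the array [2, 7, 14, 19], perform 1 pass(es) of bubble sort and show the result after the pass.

After pass 1: [2, 7, 14, 19] (0 swaps)
Total swaps: 0


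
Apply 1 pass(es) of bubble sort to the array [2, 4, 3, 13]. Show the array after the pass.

After pass 1: [2, 3, 4, 13] (1 swaps)
Total swaps: 1


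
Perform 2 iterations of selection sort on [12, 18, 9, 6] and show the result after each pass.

Pass 1: Select minimum 6 at index 3, swap -> [6, 18, 9, 12]
Pass 2: Select minimum 9 at index 2, swap -> [6, 9, 18, 12]


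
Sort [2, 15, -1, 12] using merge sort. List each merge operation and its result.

Divide and conquer:
  Merge [2] + [15] -> [2, 15]
  Merge [-1] + [12] -> [-1, 12]
  Merge [2, 15] + [-1, 12] -> [-1, 2, 12, 15]


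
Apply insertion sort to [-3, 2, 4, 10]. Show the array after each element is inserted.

First element -3 is already 'sorted'
Insert 2: shifted 0 elements -> [-3, 2, 4, 10]
Insert 4: shifted 0 elements -> [-3, 2, 4, 10]
Insert 10: shifted 0 elements -> [-3, 2, 4, 10]


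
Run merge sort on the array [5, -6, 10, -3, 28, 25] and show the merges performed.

Divide and conquer:
  Merge [-6] + [10] -> [-6, 10]
  Merge [5] + [-6, 10] -> [-6, 5, 10]
  Merge [28] + [25] -> [25, 28]
  Merge [-3] + [25, 28] -> [-3, 25, 28]
  Merge [-6, 5, 10] + [-3, 25, 28] -> [-6, -3, 5, 10, 25, 28]


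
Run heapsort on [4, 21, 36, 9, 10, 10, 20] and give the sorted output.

Build heap: [36, 21, 20, 9, 10, 10, 4]
Extract 36: [21, 10, 20, 9, 4, 10, 36]
Extract 21: [20, 10, 10, 9, 4, 21, 36]
Extract 20: [10, 9, 10, 4, 20, 21, 36]
Extract 10: [10, 9, 4, 10, 20, 21, 36]
Extract 10: [9, 4, 10, 10, 20, 21, 36]
Extract 9: [4, 9, 10, 10, 20, 21, 36]


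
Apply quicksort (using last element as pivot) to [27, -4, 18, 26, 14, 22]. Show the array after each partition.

Partition 1: pivot=22 at index 3 -> [-4, 18, 14, 22, 27, 26]
Partition 2: pivot=14 at index 1 -> [-4, 14, 18, 22, 27, 26]
Partition 3: pivot=26 at index 4 -> [-4, 14, 18, 22, 26, 27]


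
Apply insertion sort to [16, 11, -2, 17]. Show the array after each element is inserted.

First element 16 is already 'sorted'
Insert 11: shifted 1 elements -> [11, 16, -2, 17]
Insert -2: shifted 2 elements -> [-2, 11, 16, 17]
Insert 17: shifted 0 elements -> [-2, 11, 16, 17]


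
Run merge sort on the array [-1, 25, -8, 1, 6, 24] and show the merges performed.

Divide and conquer:
  Merge [25] + [-8] -> [-8, 25]
  Merge [-1] + [-8, 25] -> [-8, -1, 25]
  Merge [6] + [24] -> [6, 24]
  Merge [1] + [6, 24] -> [1, 6, 24]
  Merge [-8, -1, 25] + [1, 6, 24] -> [-8, -1, 1, 6, 24, 25]


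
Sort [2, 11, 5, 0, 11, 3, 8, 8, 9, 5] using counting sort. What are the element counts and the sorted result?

Count array: [1, 0, 1, 1, 0, 2, 0, 0, 2, 1, 0, 2]
(count[i] = number of elements equal to i)
Cumulative count: [1, 1, 2, 3, 3, 5, 5, 5, 7, 8, 8, 10]
Sorted: [0, 2, 3, 5, 5, 8, 8, 9, 11, 11]


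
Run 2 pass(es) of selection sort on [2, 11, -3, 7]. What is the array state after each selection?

Pass 1: Select minimum -3 at index 2, swap -> [-3, 11, 2, 7]
Pass 2: Select minimum 2 at index 2, swap -> [-3, 2, 11, 7]


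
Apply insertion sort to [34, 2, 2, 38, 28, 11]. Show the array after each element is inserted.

First element 34 is already 'sorted'
Insert 2: shifted 1 elements -> [2, 34, 2, 38, 28, 11]
Insert 2: shifted 1 elements -> [2, 2, 34, 38, 28, 11]
Insert 38: shifted 0 elements -> [2, 2, 34, 38, 28, 11]
Insert 28: shifted 2 elements -> [2, 2, 28, 34, 38, 11]
Insert 11: shifted 3 elements -> [2, 2, 11, 28, 34, 38]


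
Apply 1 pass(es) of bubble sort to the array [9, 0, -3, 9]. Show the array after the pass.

After pass 1: [0, -3, 9, 9] (2 swaps)
Total swaps: 2


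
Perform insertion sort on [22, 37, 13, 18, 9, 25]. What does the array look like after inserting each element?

First element 22 is already 'sorted'
Insert 37: shifted 0 elements -> [22, 37, 13, 18, 9, 25]
Insert 13: shifted 2 elements -> [13, 22, 37, 18, 9, 25]
Insert 18: shifted 2 elements -> [13, 18, 22, 37, 9, 25]
Insert 9: shifted 4 elements -> [9, 13, 18, 22, 37, 25]
Insert 25: shifted 1 elements -> [9, 13, 18, 22, 25, 37]


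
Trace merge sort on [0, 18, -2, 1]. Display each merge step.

Divide and conquer:
  Merge [0] + [18] -> [0, 18]
  Merge [-2] + [1] -> [-2, 1]
  Merge [0, 18] + [-2, 1] -> [-2, 0, 1, 18]


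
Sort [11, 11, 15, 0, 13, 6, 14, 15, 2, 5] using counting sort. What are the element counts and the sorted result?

Count array: [1, 0, 1, 0, 0, 1, 1, 0, 0, 0, 0, 2, 0, 1, 1, 2]
(count[i] = number of elements equal to i)
Cumulative count: [1, 1, 2, 2, 2, 3, 4, 4, 4, 4, 4, 6, 6, 7, 8, 10]
Sorted: [0, 2, 5, 6, 11, 11, 13, 14, 15, 15]


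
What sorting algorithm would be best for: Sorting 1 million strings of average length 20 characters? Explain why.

Best choice: MSD radix sort or Mergesort
Reason: MSD radix sort is a non-comparison sort that buckets the strings by successive character positions, running in time proportional to the total number of characters examined rather than O(n log n) string comparisons; mergesort is a stable O(n log n)-comparison alternative that works for arbitrary variable-length keys


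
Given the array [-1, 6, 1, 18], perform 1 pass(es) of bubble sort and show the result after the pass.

After pass 1: [-1, 1, 6, 18] (1 swaps)
Total swaps: 1


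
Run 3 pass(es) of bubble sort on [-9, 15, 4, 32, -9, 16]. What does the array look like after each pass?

After pass 1: [-9, 4, 15, -9, 16, 32] (3 swaps)
After pass 2: [-9, 4, -9, 15, 16, 32] (1 swaps)
After pass 3: [-9, -9, 4, 15, 16, 32] (1 swaps)
Total swaps: 5


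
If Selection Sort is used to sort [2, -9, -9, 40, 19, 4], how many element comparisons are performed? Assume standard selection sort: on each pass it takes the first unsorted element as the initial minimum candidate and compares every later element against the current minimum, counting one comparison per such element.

Pass 1: scan indices 1..5 for the minimum = 5 comparison(s); min is -9, place at index 0 -> [-9, 2, -9, 40, 19, 4]
Pass 2: scan indices 2..5 for the minimum = 4 comparison(s); min is -9, place at index 1 -> [-9, -9, 2, 40, 19, 4]
Pass 3: scan indices 3..5 for the minimum = 3 comparison(s); min is 2, place at index 2 -> [-9, -9, 2, 40, 19, 4]
Pass 4: scan indices 4..5 for the minimum = 2 comparison(s); min is 4, place at index 3 -> [-9, -9, 2, 4, 19, 40]
Pass 5: scan indices 5..5 for the minimum = 1 comparison(s); min is 19, place at index 4 -> [-9, -9, 2, 4, 19, 40]
Selection sort always scans the whole unsorted suffix, so the count is (n-1) + (n-2) + ... + 1 = n(n-1)/2 = 6*5/2 = 15 regardless of the input order.
Total comparisons: 5 + 4 + 3 + 2 + 1 = 15


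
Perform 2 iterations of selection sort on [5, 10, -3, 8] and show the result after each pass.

Pass 1: Select minimum -3 at index 2, swap -> [-3, 10, 5, 8]
Pass 2: Select minimum 5 at index 2, swap -> [-3, 5, 10, 8]


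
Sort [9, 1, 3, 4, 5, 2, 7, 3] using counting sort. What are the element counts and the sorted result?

Count array: [0, 1, 1, 2, 1, 1, 0, 1, 0, 1]
(count[i] = number of elements equal to i)
Cumulative count: [0, 1, 2, 4, 5, 6, 6, 7, 7, 8]
Sorted: [1, 2, 3, 3, 4, 5, 7, 9]


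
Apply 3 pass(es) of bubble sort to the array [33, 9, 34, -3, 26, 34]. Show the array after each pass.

After pass 1: [9, 33, -3, 26, 34, 34] (3 swaps)
After pass 2: [9, -3, 26, 33, 34, 34] (2 swaps)
After pass 3: [-3, 9, 26, 33, 34, 34] (1 swaps)
Total swaps: 6


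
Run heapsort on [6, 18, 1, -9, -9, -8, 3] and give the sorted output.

Build heap: [18, 6, 3, -9, -9, -8, 1]
Extract 18: [6, 1, 3, -9, -9, -8, 18]
Extract 6: [3, 1, -8, -9, -9, 6, 18]
Extract 3: [1, -9, -8, -9, 3, 6, 18]
Extract 1: [-8, -9, -9, 1, 3, 6, 18]
Extract -8: [-9, -9, -8, 1, 3, 6, 18]
Extract -9: [-9, -9, -8, 1, 3, 6, 18]


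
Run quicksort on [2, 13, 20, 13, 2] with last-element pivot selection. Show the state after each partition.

Partition 1: pivot=2 at index 1 -> [2, 2, 20, 13, 13]
Partition 2: pivot=13 at index 3 -> [2, 2, 13, 13, 20]


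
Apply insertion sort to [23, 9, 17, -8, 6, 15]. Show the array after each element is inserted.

First element 23 is already 'sorted'
Insert 9: shifted 1 elements -> [9, 23, 17, -8, 6, 15]
Insert 17: shifted 1 elements -> [9, 17, 23, -8, 6, 15]
Insert -8: shifted 3 elements -> [-8, 9, 17, 23, 6, 15]
Insert 6: shifted 3 elements -> [-8, 6, 9, 17, 23, 15]
Insert 15: shifted 2 elements -> [-8, 6, 9, 15, 17, 23]


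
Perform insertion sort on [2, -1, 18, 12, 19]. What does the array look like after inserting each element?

First element 2 is already 'sorted'
Insert -1: shifted 1 elements -> [-1, 2, 18, 12, 19]
Insert 18: shifted 0 elements -> [-1, 2, 18, 12, 19]
Insert 12: shifted 1 elements -> [-1, 2, 12, 18, 19]
Insert 19: shifted 0 elements -> [-1, 2, 12, 18, 19]


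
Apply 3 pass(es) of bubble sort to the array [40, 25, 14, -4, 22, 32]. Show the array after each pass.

After pass 1: [25, 14, -4, 22, 32, 40] (5 swaps)
After pass 2: [14, -4, 22, 25, 32, 40] (3 swaps)
After pass 3: [-4, 14, 22, 25, 32, 40] (1 swaps)
Total swaps: 9


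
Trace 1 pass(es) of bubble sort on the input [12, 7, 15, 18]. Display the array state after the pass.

After pass 1: [7, 12, 15, 18] (1 swaps)
Total swaps: 1


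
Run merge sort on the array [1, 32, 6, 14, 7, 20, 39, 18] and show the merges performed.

Divide and conquer:
  Merge [1] + [32] -> [1, 32]
  Merge [6] + [14] -> [6, 14]
  Merge [1, 32] + [6, 14] -> [1, 6, 14, 32]
  Merge [7] + [20] -> [7, 20]
  Merge [39] + [18] -> [18, 39]
  Merge [7, 20] + [18, 39] -> [7, 18, 20, 39]
  Merge [1, 6, 14, 32] + [7, 18, 20, 39] -> [1, 6, 7, 14, 18, 20, 32, 39]


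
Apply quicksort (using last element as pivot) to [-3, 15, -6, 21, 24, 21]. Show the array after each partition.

Partition 1: pivot=21 at index 4 -> [-3, 15, -6, 21, 21, 24]
Partition 2: pivot=21 at index 3 -> [-3, 15, -6, 21, 21, 24]
Partition 3: pivot=-6 at index 0 -> [-6, 15, -3, 21, 21, 24]
Partition 4: pivot=-3 at index 1 -> [-6, -3, 15, 21, 21, 24]


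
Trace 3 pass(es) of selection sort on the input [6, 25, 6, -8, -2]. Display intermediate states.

Pass 1: Select minimum -8 at index 3, swap -> [-8, 25, 6, 6, -2]
Pass 2: Select minimum -2 at index 4, swap -> [-8, -2, 6, 6, 25]
Pass 3: Select minimum 6 at index 2, swap -> [-8, -2, 6, 6, 25]


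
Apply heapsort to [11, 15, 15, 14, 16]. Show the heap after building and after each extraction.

Build heap: [16, 15, 15, 14, 11]
Extract 16: [15, 14, 15, 11, 16]
Extract 15: [15, 14, 11, 15, 16]
Extract 15: [14, 11, 15, 15, 16]
Extract 14: [11, 14, 15, 15, 16]


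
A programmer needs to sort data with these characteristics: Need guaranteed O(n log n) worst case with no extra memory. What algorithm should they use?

Best choice: Heapsort
Reason: Heapsort is O(n log n) worst case and sorts in-place; quicksort can degrade to O(n^2)


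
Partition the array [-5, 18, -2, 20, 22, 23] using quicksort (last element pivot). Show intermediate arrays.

Partition 1: pivot=23 at index 5 -> [-5, 18, -2, 20, 22, 23]
Partition 2: pivot=22 at index 4 -> [-5, 18, -2, 20, 22, 23]
Partition 3: pivot=20 at index 3 -> [-5, 18, -2, 20, 22, 23]
Partition 4: pivot=-2 at index 1 -> [-5, -2, 18, 20, 22, 23]


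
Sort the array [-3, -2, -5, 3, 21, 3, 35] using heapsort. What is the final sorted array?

Build heap: [35, 21, 3, 3, -2, -3, -5]
Extract 35: [21, 3, 3, -5, -2, -3, 35]
Extract 21: [3, -2, 3, -5, -3, 21, 35]
Extract 3: [3, -2, -3, -5, 3, 21, 35]
Extract 3: [-2, -5, -3, 3, 3, 21, 35]
Extract -2: [-3, -5, -2, 3, 3, 21, 35]
Extract -3: [-5, -3, -2, 3, 3, 21, 35]


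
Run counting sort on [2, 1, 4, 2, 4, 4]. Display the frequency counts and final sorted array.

Count array: [0, 1, 2, 0, 3]
(count[i] = number of elements equal to i)
Cumulative count: [0, 1, 3, 3, 6]
Sorted: [1, 2, 2, 4, 4, 4]


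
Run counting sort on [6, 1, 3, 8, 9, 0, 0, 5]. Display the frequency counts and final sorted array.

Count array: [2, 1, 0, 1, 0, 1, 1, 0, 1, 1]
(count[i] = number of elements equal to i)
Cumulative count: [2, 3, 3, 4, 4, 5, 6, 6, 7, 8]
Sorted: [0, 0, 1, 3, 5, 6, 8, 9]


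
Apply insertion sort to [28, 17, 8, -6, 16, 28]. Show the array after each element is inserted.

First element 28 is already 'sorted'
Insert 17: shifted 1 elements -> [17, 28, 8, -6, 16, 28]
Insert 8: shifted 2 elements -> [8, 17, 28, -6, 16, 28]
Insert -6: shifted 3 elements -> [-6, 8, 17, 28, 16, 28]
Insert 16: shifted 2 elements -> [-6, 8, 16, 17, 28, 28]
Insert 28: shifted 0 elements -> [-6, 8, 16, 17, 28, 28]


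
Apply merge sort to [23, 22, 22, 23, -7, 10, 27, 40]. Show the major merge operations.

Divide and conquer:
  Merge [23] + [22] -> [22, 23]
  Merge [22] + [23] -> [22, 23]
  Merge [22, 23] + [22, 23] -> [22, 22, 23, 23]
  Merge [-7] + [10] -> [-7, 10]
  Merge [27] + [40] -> [27, 40]
  Merge [-7, 10] + [27, 40] -> [-7, 10, 27, 40]
  Merge [22, 22, 23, 23] + [-7, 10, 27, 40] -> [-7, 10, 22, 22, 23, 23, 27, 40]


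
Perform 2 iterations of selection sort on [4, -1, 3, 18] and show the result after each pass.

Pass 1: Select minimum -1 at index 1, swap -> [-1, 4, 3, 18]
Pass 2: Select minimum 3 at index 2, swap -> [-1, 3, 4, 18]


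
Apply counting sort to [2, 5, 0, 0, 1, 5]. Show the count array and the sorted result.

Count array: [2, 1, 1, 0, 0, 2]
(count[i] = number of elements equal to i)
Cumulative count: [2, 3, 4, 4, 4, 6]
Sorted: [0, 0, 1, 2, 5, 5]


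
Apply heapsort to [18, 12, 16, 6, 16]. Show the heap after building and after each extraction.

Build heap: [18, 16, 16, 6, 12]
Extract 18: [16, 12, 16, 6, 18]
Extract 16: [16, 12, 6, 16, 18]
Extract 16: [12, 6, 16, 16, 18]
Extract 12: [6, 12, 16, 16, 18]


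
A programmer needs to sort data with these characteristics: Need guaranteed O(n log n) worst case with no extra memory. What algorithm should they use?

Best choice: Heapsort
Reason: Heapsort is O(n log n) worst case and sorts in-place; quicksort can degrade to O(n^2)


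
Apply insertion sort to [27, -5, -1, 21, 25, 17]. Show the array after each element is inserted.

First element 27 is already 'sorted'
Insert -5: shifted 1 elements -> [-5, 27, -1, 21, 25, 17]
Insert -1: shifted 1 elements -> [-5, -1, 27, 21, 25, 17]
Insert 21: shifted 1 elements -> [-5, -1, 21, 27, 25, 17]
Insert 25: shifted 1 elements -> [-5, -1, 21, 25, 27, 17]
Insert 17: shifted 3 elements -> [-5, -1, 17, 21, 25, 27]


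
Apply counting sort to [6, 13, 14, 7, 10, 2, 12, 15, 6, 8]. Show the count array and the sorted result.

Count array: [0, 0, 1, 0, 0, 0, 2, 1, 1, 0, 1, 0, 1, 1, 1, 1]
(count[i] = number of elements equal to i)
Cumulative count: [0, 0, 1, 1, 1, 1, 3, 4, 5, 5, 6, 6, 7, 8, 9, 10]
Sorted: [2, 6, 6, 7, 8, 10, 12, 13, 14, 15]


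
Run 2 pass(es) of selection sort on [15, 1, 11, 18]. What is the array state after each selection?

Pass 1: Select minimum 1 at index 1, swap -> [1, 15, 11, 18]
Pass 2: Select minimum 11 at index 2, swap -> [1, 11, 15, 18]


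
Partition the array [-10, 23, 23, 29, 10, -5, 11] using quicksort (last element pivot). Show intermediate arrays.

Partition 1: pivot=11 at index 3 -> [-10, 10, -5, 11, 23, 23, 29]
Partition 2: pivot=-5 at index 1 -> [-10, -5, 10, 11, 23, 23, 29]
Partition 3: pivot=29 at index 6 -> [-10, -5, 10, 11, 23, 23, 29]
Partition 4: pivot=23 at index 5 -> [-10, -5, 10, 11, 23, 23, 29]


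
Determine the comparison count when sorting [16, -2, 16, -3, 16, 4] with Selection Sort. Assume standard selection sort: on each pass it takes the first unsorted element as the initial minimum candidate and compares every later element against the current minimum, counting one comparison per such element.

Pass 1: scan indices 1..5 for the minimum = 5 comparison(s); min is -3, place at index 0 -> [-3, -2, 16, 16, 16, 4]
Pass 2: scan indices 2..5 for the minimum = 4 comparison(s); min is -2, place at index 1 -> [-3, -2, 16, 16, 16, 4]
Pass 3: scan indices 3..5 for the minimum = 3 comparison(s); min is 4, place at index 2 -> [-3, -2, 4, 16, 16, 16]
Pass 4: scan indices 4..5 for the minimum = 2 comparison(s); min is 16, place at index 3 -> [-3, -2, 4, 16, 16, 16]
Pass 5: scan indices 5..5 for the minimum = 1 comparison(s); min is 16, place at index 4 -> [-3, -2, 4, 16, 16, 16]
Selection sort always scans the whole unsorted suffix, so the count is (n-1) + (n-2) + ... + 1 = n(n-1)/2 = 6*5/2 = 15 regardless of the input order.
Total comparisons: 5 + 4 + 3 + 2 + 1 = 15


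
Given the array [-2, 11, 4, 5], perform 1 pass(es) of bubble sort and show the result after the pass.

After pass 1: [-2, 4, 5, 11] (2 swaps)
Total swaps: 2


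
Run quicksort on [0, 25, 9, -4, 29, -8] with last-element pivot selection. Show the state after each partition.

Partition 1: pivot=-8 at index 0 -> [-8, 25, 9, -4, 29, 0]
Partition 2: pivot=0 at index 2 -> [-8, -4, 0, 25, 29, 9]
Partition 3: pivot=9 at index 3 -> [-8, -4, 0, 9, 29, 25]
Partition 4: pivot=25 at index 4 -> [-8, -4, 0, 9, 25, 29]


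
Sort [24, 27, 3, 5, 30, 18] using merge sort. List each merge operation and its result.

Divide and conquer:
  Merge [27] + [3] -> [3, 27]
  Merge [24] + [3, 27] -> [3, 24, 27]
  Merge [30] + [18] -> [18, 30]
  Merge [5] + [18, 30] -> [5, 18, 30]
  Merge [3, 24, 27] + [5, 18, 30] -> [3, 5, 18, 24, 27, 30]


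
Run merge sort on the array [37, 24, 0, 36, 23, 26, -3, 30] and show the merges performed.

Divide and conquer:
  Merge [37] + [24] -> [24, 37]
  Merge [0] + [36] -> [0, 36]
  Merge [24, 37] + [0, 36] -> [0, 24, 36, 37]
  Merge [23] + [26] -> [23, 26]
  Merge [-3] + [30] -> [-3, 30]
  Merge [23, 26] + [-3, 30] -> [-3, 23, 26, 30]
  Merge [0, 24, 36, 37] + [-3, 23, 26, 30] -> [-3, 0, 23, 24, 26, 30, 36, 37]


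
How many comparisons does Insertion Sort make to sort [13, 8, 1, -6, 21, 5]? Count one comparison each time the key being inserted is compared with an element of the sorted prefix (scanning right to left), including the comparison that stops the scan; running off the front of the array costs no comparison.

Insert 8: 13 > 8 (shift), reached front = 1 comparison(s) -> [8, 13, 1, -6, 21, 5]
Insert 1: 13 > 1 (shift), 8 > 1 (shift), reached front = 2 comparison(s) -> [1, 8, 13, -6, 21, 5]
Insert -6: 13 > -6 (shift), 8 > -6 (shift), 1 > -6 (shift), reached front = 3 comparison(s) -> [-6, 1, 8, 13, 21, 5]
Insert 21: 13 <= 21 (stop) = 1 comparison(s) -> [-6, 1, 8, 13, 21, 5]
Insert 5: 21 > 5 (shift), 13 > 5 (shift), 8 > 5 (shift), 1 <= 5 (stop) = 4 comparison(s) -> [-6, 1, 5, 8, 13, 21]
Total comparisons: 1 + 2 + 3 + 1 + 4 = 11


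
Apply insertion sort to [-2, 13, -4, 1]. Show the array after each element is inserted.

First element -2 is already 'sorted'
Insert 13: shifted 0 elements -> [-2, 13, -4, 1]
Insert -4: shifted 2 elements -> [-4, -2, 13, 1]
Insert 1: shifted 1 elements -> [-4, -2, 1, 13]


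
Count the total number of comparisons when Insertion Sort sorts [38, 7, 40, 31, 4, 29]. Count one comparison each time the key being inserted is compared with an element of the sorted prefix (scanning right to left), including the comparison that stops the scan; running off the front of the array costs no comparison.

Insert 7: 38 > 7 (shift), reached front = 1 comparison(s) -> [7, 38, 40, 31, 4, 29]
Insert 40: 38 <= 40 (stop) = 1 comparison(s) -> [7, 38, 40, 31, 4, 29]
Insert 31: 40 > 31 (shift), 38 > 31 (shift), 7 <= 31 (stop) = 3 comparison(s) -> [7, 31, 38, 40, 4, 29]
Insert 4: 40 > 4 (shift), 38 > 4 (shift), 31 > 4 (shift), 7 > 4 (shift), reached front = 4 comparison(s) -> [4, 7, 31, 38, 40, 29]
Insert 29: 40 > 29 (shift), 38 > 29 (shift), 31 > 29 (shift), 7 <= 29 (stop) = 4 comparison(s) -> [4, 7, 29, 31, 38, 40]
Total comparisons: 1 + 1 + 3 + 4 + 4 = 13


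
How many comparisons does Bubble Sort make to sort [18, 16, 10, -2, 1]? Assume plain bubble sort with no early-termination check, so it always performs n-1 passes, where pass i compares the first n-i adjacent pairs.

Pass 1: compare adjacent pairs (0,1)..(3,4) = 4 comparison(s), 4 swap(s) -> [16, 10, -2, 1, 18]
Pass 2: compare adjacent pairs (0,1)..(2,3) = 3 comparison(s), 3 swap(s) -> [10, -2, 1, 16, 18]
Pass 3: compare adjacent pairs (0,1)..(1,2) = 2 comparison(s), 2 swap(s) -> [-2, 1, 10, 16, 18]
Pass 4: compare adjacent pairs (0,1)..(0,1) = 1 comparison(s), 0 swap(s) -> [-2, 1, 10, 16, 18]
Total comparisons: 4 + 3 + 2 + 1 = 10


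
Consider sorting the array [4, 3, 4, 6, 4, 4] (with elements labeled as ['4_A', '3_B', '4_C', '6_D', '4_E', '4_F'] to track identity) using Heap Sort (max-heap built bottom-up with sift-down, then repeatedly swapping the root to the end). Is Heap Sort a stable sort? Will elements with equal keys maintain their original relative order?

Trace Heap Sort on the labeled array (the key is the number; the letter only tracks identity):
  Build max-heap: [6_D, 4_A, 4_C, 3_B, 4_E, 4_F]
  Swap root 6_D to index 5, re-heapify first 5 -> [4_F, 4_A, 4_C, 3_B, 4_E, 6_D]
  Swap root 4_F to index 4, re-heapify first 4 -> [4_E, 4_A, 4_C, 3_B, 4_F, 6_D]
  Swap root 4_E to index 3, re-heapify first 3 -> [4_A, 3_B, 4_C, 4_E, 4_F, 6_D]
  Swap root 4_A to index 2, re-heapify first 2 -> [4_C, 3_B, 4_A, 4_E, 4_F, 6_D]
  Swap root 4_C to index 1, re-heapify first 1 -> [3_B, 4_C, 4_A, 4_E, 4_F, 6_D]
Final order: [3_B, 4_C, 4_A, 4_E, 4_F, 6_D]
Equal keys:
  value 4: originally 4_A, 4_C, 4_E, 4_F; after sorting 4_C, 4_A, 4_E, 4_F -> order changed
Equal keys were reordered, so Heap Sort is not stable: heap construction and root-to-end swaps move elements without regard to the original order of equal keys. (One such input is enough; an unstable sort may happen to preserve order on other inputs, but it gives no guarantee.)
Answer: Not stable


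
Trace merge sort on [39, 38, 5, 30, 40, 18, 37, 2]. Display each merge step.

Divide and conquer:
  Merge [39] + [38] -> [38, 39]
  Merge [5] + [30] -> [5, 30]
  Merge [38, 39] + [5, 30] -> [5, 30, 38, 39]
  Merge [40] + [18] -> [18, 40]
  Merge [37] + [2] -> [2, 37]
  Merge [18, 40] + [2, 37] -> [2, 18, 37, 40]
  Merge [5, 30, 38, 39] + [2, 18, 37, 40] -> [2, 5, 18, 30, 37, 38, 39, 40]


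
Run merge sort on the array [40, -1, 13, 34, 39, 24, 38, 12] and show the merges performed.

Divide and conquer:
  Merge [40] + [-1] -> [-1, 40]
  Merge [13] + [34] -> [13, 34]
  Merge [-1, 40] + [13, 34] -> [-1, 13, 34, 40]
  Merge [39] + [24] -> [24, 39]
  Merge [38] + [12] -> [12, 38]
  Merge [24, 39] + [12, 38] -> [12, 24, 38, 39]
  Merge [-1, 13, 34, 40] + [12, 24, 38, 39] -> [-1, 12, 13, 24, 34, 38, 39, 40]


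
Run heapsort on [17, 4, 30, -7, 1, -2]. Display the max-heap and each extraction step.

Build heap: [30, 4, 17, -7, 1, -2]
Extract 30: [17, 4, -2, -7, 1, 30]
Extract 17: [4, 1, -2, -7, 17, 30]
Extract 4: [1, -7, -2, 4, 17, 30]
Extract 1: [-2, -7, 1, 4, 17, 30]
Extract -2: [-7, -2, 1, 4, 17, 30]


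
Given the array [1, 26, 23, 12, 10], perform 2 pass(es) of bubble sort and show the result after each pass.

After pass 1: [1, 23, 12, 10, 26] (3 swaps)
After pass 2: [1, 12, 10, 23, 26] (2 swaps)
Total swaps: 5


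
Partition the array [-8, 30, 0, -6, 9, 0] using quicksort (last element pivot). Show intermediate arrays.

Partition 1: pivot=0 at index 3 -> [-8, 0, -6, 0, 9, 30]
Partition 2: pivot=-6 at index 1 -> [-8, -6, 0, 0, 9, 30]
Partition 3: pivot=30 at index 5 -> [-8, -6, 0, 0, 9, 30]


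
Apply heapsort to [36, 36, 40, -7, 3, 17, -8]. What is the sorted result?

Build heap: [40, 36, 36, -7, 3, 17, -8]
Extract 40: [36, 3, 36, -7, -8, 17, 40]
Extract 36: [36, 3, 17, -7, -8, 36, 40]
Extract 36: [17, 3, -8, -7, 36, 36, 40]
Extract 17: [3, -7, -8, 17, 36, 36, 40]
Extract 3: [-7, -8, 3, 17, 36, 36, 40]
Extract -7: [-8, -7, 3, 17, 36, 36, 40]


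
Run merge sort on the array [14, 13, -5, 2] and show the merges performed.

Divide and conquer:
  Merge [14] + [13] -> [13, 14]
  Merge [-5] + [2] -> [-5, 2]
  Merge [13, 14] + [-5, 2] -> [-5, 2, 13, 14]


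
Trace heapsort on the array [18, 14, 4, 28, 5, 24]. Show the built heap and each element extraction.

Build heap: [28, 18, 24, 14, 5, 4]
Extract 28: [24, 18, 4, 14, 5, 28]
Extract 24: [18, 14, 4, 5, 24, 28]
Extract 18: [14, 5, 4, 18, 24, 28]
Extract 14: [5, 4, 14, 18, 24, 28]
Extract 5: [4, 5, 14, 18, 24, 28]


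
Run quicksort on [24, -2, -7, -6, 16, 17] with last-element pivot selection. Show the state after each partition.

Partition 1: pivot=17 at index 4 -> [-2, -7, -6, 16, 17, 24]
Partition 2: pivot=16 at index 3 -> [-2, -7, -6, 16, 17, 24]
Partition 3: pivot=-6 at index 1 -> [-7, -6, -2, 16, 17, 24]


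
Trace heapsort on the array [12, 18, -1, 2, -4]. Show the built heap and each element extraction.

Build heap: [18, 12, -1, 2, -4]
Extract 18: [12, 2, -1, -4, 18]
Extract 12: [2, -4, -1, 12, 18]
Extract 2: [-1, -4, 2, 12, 18]
Extract -1: [-4, -1, 2, 12, 18]


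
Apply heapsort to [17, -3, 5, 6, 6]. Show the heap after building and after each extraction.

Build heap: [17, 6, 5, -3, 6]
Extract 17: [6, 6, 5, -3, 17]
Extract 6: [6, -3, 5, 6, 17]
Extract 6: [5, -3, 6, 6, 17]
Extract 5: [-3, 5, 6, 6, 17]


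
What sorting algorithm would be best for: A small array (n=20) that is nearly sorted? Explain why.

Best choice: Insertion sort
Reason: Insertion sort is O(n) for nearly sorted arrays and has low overhead


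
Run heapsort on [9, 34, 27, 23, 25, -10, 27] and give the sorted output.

Build heap: [34, 25, 27, 23, 9, -10, 27]
Extract 34: [27, 25, 27, 23, 9, -10, 34]
Extract 27: [27, 25, -10, 23, 9, 27, 34]
Extract 27: [25, 23, -10, 9, 27, 27, 34]
Extract 25: [23, 9, -10, 25, 27, 27, 34]
Extract 23: [9, -10, 23, 25, 27, 27, 34]
Extract 9: [-10, 9, 23, 25, 27, 27, 34]


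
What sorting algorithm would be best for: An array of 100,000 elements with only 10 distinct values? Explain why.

Best choice: 3-way quicksort or Counting sort
Reason: 3-way (Dutch national flag) partitioning groups every copy of the pivot together, so with only d=10 distinct keys quicksort finishes in O(n log d) expected time, which is effectively linear; counting sort runs in O(n + k) where k is the size of the key range (not the number of distinct values), so it is linear when the 10 values are integers drawn from a small known range


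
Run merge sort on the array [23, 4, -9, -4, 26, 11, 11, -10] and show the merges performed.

Divide and conquer:
  Merge [23] + [4] -> [4, 23]
  Merge [-9] + [-4] -> [-9, -4]
  Merge [4, 23] + [-9, -4] -> [-9, -4, 4, 23]
  Merge [26] + [11] -> [11, 26]
  Merge [11] + [-10] -> [-10, 11]
  Merge [11, 26] + [-10, 11] -> [-10, 11, 11, 26]
  Merge [-9, -4, 4, 23] + [-10, 11, 11, 26] -> [-10, -9, -4, 4, 11, 11, 23, 26]


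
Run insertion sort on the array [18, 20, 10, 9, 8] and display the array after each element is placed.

First element 18 is already 'sorted'
Insert 20: shifted 0 elements -> [18, 20, 10, 9, 8]
Insert 10: shifted 2 elements -> [10, 18, 20, 9, 8]
Insert 9: shifted 3 elements -> [9, 10, 18, 20, 8]
Insert 8: shifted 4 elements -> [8, 9, 10, 18, 20]
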